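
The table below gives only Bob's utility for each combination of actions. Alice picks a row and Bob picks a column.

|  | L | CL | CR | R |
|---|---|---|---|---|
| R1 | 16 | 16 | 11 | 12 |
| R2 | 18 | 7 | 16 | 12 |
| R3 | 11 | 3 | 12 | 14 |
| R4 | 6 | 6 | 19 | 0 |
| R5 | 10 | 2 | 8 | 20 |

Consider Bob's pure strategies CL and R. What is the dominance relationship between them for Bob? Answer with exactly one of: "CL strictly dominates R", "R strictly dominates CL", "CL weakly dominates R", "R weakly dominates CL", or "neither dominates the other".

neither dominates the other

Compare CL to R across each opponent action: R1: 16>12, R2: 7<12, R3: 3<14, R4: 6>0, R5: 2<20.
CL does better at R1, R4 but worse at R2, R3, R5; neither strategy dominates the other.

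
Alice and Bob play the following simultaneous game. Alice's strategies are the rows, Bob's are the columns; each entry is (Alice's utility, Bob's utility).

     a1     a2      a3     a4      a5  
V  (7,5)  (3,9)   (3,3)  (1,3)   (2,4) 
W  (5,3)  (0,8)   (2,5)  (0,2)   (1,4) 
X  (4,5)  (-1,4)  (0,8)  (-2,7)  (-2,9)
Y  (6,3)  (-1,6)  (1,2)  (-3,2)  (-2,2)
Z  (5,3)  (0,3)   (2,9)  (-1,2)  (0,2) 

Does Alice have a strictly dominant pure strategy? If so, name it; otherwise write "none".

V

V vs W: a1: 7>5, a2: 3>0, a3: 3>2, a4: 1>0, a5: 2>1.
V vs X: a1: 7>4, a2: 3>-1, a3: 3>0, a4: 1>-2, a5: 2>-2.
V vs Y: a1: 7>6, a2: 3>-1, a3: 3>1, a4: 1>-3, a5: 2>-2.
V vs Z: a1: 7>5, a2: 3>0, a3: 3>2, a4: 1>-1, a5: 2>0.
V strictly beats every other strategy against every opponent action, so it is strictly dominant.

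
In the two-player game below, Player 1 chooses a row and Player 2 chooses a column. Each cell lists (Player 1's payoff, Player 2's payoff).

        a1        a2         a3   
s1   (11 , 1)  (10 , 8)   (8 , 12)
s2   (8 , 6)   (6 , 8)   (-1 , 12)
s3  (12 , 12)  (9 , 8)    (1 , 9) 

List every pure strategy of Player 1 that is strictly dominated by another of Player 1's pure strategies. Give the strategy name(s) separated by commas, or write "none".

s1 is not dominated — it holds its own against s2 at a1 (11>8); s3 at a2 (10>9).
s1 strictly dominates s2 — a1: 11>8, a2: 10>6, a3: 8>-1.
Nothing dominates s3: s1 at a1 (12>11); s2 at a1 (12>8).

s2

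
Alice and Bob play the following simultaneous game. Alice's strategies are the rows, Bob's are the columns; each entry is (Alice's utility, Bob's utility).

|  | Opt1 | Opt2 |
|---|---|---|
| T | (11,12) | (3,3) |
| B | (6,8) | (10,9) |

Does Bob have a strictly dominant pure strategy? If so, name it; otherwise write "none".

none

Opt1 fails to dominate Opt2 at B (8<9).
Opt2 fails to dominate Opt1 at T (3<12).
No single strategy dominates all the others.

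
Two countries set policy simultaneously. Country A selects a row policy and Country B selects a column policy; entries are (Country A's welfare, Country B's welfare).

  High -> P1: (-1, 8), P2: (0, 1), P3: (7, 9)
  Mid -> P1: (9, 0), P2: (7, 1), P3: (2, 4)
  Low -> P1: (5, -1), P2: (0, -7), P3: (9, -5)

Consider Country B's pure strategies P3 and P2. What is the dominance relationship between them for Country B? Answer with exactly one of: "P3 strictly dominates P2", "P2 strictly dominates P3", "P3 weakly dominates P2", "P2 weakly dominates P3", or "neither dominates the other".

P3's payoffs vs P2's, by Country A's action — High: 9>1, Mid: 4>1, Low: -5>-7.
Every comparison favours P3, so P3 strictly dominates P2.

P3 strictly dominates P2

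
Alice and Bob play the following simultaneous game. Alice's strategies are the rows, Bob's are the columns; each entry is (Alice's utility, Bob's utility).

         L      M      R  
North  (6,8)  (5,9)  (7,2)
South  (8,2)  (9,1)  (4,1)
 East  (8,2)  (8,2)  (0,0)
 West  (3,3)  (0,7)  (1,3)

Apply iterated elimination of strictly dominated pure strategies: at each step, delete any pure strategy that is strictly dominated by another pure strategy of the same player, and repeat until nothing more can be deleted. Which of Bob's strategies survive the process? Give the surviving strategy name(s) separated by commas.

Row West is eliminated: North beats it against every remaining column (L: 6>3, M: 5>0, R: 7>1).
Bob's strategy R is strictly dominated by L (North: 8>2, South: 2>1, East: 2>0) and is removed.
Alice's strategy North is strictly dominated by South (L: 8>6, M: 9>5) and is removed.
Among the remaining strategies, none is strictly dominated by another pure strategy of the same player, so the elimination stops.
Surviving strategies — Alice: {South, East}; Bob: {L, M}.

L, M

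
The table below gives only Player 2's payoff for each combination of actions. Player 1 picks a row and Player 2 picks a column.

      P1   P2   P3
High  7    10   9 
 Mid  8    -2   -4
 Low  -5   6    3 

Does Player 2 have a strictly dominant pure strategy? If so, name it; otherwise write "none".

P1 fails to dominate P2 at High (7<10).
P2 fails to dominate P1 at Mid (-2<8).
P3 fails to dominate P1 at Mid (-4<8).
No single strategy dominates all the others.

none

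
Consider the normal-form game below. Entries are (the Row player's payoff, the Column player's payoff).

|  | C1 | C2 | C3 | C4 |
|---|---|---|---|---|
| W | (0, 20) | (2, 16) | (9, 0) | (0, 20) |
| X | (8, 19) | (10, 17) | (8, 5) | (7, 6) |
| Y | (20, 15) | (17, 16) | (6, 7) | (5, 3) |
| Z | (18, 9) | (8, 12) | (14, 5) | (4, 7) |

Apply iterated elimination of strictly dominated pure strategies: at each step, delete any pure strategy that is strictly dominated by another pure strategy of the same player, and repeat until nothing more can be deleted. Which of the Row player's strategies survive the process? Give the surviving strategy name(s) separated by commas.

For the Row player, Z strictly dominates W on the remaining columns (C1: 18>0, C2: 8>2, C3: 14>9, C4: 4>0); eliminate W.
The Column player's strategy C3 is strictly dominated by C1 (X: 19>5, Y: 15>7, Z: 9>5) and is removed.
The Row player's strategy Z is strictly dominated by Y (C1: 20>18, C2: 17>8, C4: 5>4) and is removed.
Column C4 is eliminated: C1 beats it against every remaining row (X: 19>6, Y: 15>3).
The Row player's strategy X is strictly dominated by Y (C1: 20>8, C2: 17>10) and is removed.
The Column player's strategy C1 is strictly dominated by C2 (Y: 16>15) and is removed.
Among the remaining strategies, none is strictly dominated by another pure strategy of the same player, so the elimination stops.
Surviving strategies — the Row player: {Y}; the Column player: {C2}.

Y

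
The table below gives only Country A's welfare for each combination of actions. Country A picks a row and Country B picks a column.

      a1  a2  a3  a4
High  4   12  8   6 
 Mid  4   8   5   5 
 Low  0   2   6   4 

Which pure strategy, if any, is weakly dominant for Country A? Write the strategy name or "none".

High vs Mid: a1: 4=4, a2: 12>8, a3: 8>5, a4: 6>5.
High vs Low: a1: 4>0, a2: 12>2, a3: 8>6, a4: 6>4.
High is at least as good as every other strategy against every opponent action, so it is weakly dominant.

High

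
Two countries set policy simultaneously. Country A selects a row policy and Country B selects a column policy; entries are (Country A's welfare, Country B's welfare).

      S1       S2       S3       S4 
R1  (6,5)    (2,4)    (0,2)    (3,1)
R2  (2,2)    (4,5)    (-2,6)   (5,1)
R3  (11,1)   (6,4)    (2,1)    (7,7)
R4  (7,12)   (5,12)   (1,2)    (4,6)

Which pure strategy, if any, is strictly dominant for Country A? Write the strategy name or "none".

R3

R3 vs R1: S1: 11>6, S2: 6>2, S3: 2>0, S4: 7>3.
R3 vs R2: S1: 11>2, S2: 6>4, S3: 2>-2, S4: 7>5.
R3 vs R4: S1: 11>7, S2: 6>5, S3: 2>1, S4: 7>4.
R3 strictly beats every other strategy against every opponent action, so it is strictly dominant.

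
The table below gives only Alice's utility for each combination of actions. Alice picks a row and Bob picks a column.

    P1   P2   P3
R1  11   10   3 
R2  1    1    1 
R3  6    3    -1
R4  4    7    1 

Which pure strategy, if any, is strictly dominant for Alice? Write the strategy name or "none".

R1

R1 vs R2: P1: 11>1, P2: 10>1, P3: 3>1.
R1 vs R3: P1: 11>6, P2: 10>3, P3: 3>-1.
R1 vs R4: P1: 11>4, P2: 10>7, P3: 3>1.
R1 strictly beats every other strategy against every opponent action, so it is strictly dominant.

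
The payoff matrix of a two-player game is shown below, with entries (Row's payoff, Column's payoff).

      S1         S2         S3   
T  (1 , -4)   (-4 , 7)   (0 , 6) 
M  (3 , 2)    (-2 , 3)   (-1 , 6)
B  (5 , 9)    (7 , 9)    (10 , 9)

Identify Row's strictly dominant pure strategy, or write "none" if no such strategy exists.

B vs T: S1: 5>1, S2: 7>-4, S3: 10>0.
B vs M: S1: 5>3, S2: 7>-2, S3: 10>-1.
B strictly beats every other strategy against every opponent action, so it is strictly dominant.

B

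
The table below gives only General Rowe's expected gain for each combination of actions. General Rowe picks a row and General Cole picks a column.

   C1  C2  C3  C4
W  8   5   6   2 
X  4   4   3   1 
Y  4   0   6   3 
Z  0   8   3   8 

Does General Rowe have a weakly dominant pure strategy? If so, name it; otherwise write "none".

W fails to dominate Y at C4 (2<3).
X fails to dominate W at C1 (4<8).
Y fails to dominate W at C1 (4<8).
Z fails to dominate W at C1 (0<8).
No single strategy dominates all the others.

none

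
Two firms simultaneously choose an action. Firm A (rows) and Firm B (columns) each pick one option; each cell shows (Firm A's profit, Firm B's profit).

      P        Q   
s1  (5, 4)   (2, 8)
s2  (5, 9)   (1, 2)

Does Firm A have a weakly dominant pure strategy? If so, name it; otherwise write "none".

s1

s1 vs s2: P: 5=5, Q: 2>1.
s1 is at least as good as every other strategy against every opponent action, so it is weakly dominant.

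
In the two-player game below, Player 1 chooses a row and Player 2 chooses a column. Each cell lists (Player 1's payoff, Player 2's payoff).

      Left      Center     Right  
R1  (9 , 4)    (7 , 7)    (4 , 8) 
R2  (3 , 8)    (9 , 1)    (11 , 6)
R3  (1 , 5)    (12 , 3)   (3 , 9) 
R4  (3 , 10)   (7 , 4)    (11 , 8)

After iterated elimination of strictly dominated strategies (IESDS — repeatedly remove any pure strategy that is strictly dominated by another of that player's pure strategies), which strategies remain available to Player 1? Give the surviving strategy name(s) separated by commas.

For Player 2, Right strictly dominates Center on the remaining rows (R1: 8>7, R2: 6>1, R3: 9>3, R4: 8>4); eliminate Center.
For Player 1, R1 strictly dominates R3 on the remaining columns (Left: 9>1, Right: 4>3); eliminate R3.
Among the remaining strategies, none is strictly dominated by another pure strategy of the same player, so the elimination stops.
Surviving strategies — Player 1: {R1, R2, R4}; Player 2: {Left, Right}.

R1, R2, R4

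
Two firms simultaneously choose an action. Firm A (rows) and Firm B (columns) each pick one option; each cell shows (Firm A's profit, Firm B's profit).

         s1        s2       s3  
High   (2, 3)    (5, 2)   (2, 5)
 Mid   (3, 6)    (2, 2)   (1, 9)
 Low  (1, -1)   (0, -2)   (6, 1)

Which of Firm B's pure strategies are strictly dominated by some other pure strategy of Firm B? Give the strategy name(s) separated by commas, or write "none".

s3 strictly dominates s1 — High: 5>3, Mid: 9>6, Low: 1>-1.
s2: dominated, since s1 does at least as well everywhere (High: 3>2, Mid: 6>2, Low: -1>-2).
s3 is not dominated — it holds its own against s1 at High (5>3); s2 at High (5>2).

s1, s2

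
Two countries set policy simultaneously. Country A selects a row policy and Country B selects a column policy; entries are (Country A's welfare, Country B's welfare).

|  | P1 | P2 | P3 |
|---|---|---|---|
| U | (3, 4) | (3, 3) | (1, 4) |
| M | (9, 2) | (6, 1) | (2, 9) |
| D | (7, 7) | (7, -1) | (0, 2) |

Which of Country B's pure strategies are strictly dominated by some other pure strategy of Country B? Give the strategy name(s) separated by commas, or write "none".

P2

P1 is not dominated — it holds its own against P2 at U (4>3); P3 at U (4=4).
P2: dominated, since P1 does at least as well everywhere (U: 4>3, M: 2>1, D: 7>-1).
P3: no other strategy beats it everywhere (P1 at U (4=4); P2 at U (4>3)).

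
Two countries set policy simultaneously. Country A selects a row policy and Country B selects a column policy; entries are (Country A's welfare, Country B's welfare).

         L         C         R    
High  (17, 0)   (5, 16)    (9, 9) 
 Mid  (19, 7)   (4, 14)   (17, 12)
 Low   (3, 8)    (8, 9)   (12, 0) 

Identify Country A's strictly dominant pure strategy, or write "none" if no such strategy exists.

none

High fails to dominate Mid at L (17<19).
Mid fails to dominate High at C (4<5).
Low fails to dominate High at L (3<17).
No single strategy dominates all the others.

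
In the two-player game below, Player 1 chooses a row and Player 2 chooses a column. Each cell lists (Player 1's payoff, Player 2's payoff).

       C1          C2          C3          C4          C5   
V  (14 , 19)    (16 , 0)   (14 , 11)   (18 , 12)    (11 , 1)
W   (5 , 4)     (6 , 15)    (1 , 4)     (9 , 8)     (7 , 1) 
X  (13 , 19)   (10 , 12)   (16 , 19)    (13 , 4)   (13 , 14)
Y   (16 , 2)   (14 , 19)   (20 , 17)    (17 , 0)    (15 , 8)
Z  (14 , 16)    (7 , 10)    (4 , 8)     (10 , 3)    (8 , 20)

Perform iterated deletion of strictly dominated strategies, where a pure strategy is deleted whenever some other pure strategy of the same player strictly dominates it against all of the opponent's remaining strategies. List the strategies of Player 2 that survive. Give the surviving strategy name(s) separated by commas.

C1, C2, C3

Player 1's strategy W is strictly dominated by V (C1: 14>5, C2: 16>6, C3: 14>1, C4: 18>9, C5: 11>7) and is removed.
Row X is eliminated: Y beats it against every remaining column (C1: 16>13, C2: 14>10, C3: 20>16, C4: 17>13, C5: 15>13).
Row Z is eliminated: Y beats it against every remaining column (C1: 16>14, C2: 14>7, C3: 20>4, C4: 17>10, C5: 15>8).
Player 2's strategy C4 is strictly dominated by C1 (V: 19>12, Y: 2>0) and is removed.
For Player 2, C3 strictly dominates C5 on the remaining rows (V: 11>1, Y: 17>8); eliminate C5.
Among the remaining strategies, none is strictly dominated by another pure strategy of the same player, so the elimination stops.
Surviving strategies — Player 1: {V, Y}; Player 2: {C1, C2, C3}.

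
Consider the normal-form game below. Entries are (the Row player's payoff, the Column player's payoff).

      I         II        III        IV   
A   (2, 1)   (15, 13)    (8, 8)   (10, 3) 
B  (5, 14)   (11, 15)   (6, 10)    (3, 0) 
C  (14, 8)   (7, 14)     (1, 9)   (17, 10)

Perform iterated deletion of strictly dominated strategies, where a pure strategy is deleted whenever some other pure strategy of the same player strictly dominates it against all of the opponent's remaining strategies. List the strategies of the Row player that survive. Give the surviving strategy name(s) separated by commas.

A

Column I is eliminated: II beats it against every remaining row (A: 13>1, B: 15>14, C: 14>8).
For the Row player, A strictly dominates B on the remaining columns (II: 15>11, III: 8>6, IV: 10>3); eliminate B.
Column III is eliminated: II beats it against every remaining row (A: 13>8, C: 14>9).
The Column player's strategy IV is strictly dominated by II (A: 13>3, C: 14>10) and is removed.
The Row player's strategy C is strictly dominated by A (II: 15>7) and is removed.
Among the remaining strategies, none is strictly dominated by another pure strategy of the same player, so the elimination stops.
Surviving strategies — the Row player: {A}; the Column player: {II}.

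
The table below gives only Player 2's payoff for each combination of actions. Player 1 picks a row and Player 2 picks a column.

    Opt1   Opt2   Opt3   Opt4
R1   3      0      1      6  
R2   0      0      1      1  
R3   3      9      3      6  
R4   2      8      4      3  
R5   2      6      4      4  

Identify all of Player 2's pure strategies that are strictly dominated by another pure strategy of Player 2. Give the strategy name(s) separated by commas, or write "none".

Opt4 strictly dominates Opt1 — R1: 6>3, R2: 1>0, R3: 6>3, R4: 3>2, R5: 4>2.
Opt2 is not dominated — it holds its own against Opt1 at R2 (0=0); Opt3 at R3 (9>3); Opt4 at R3 (9>6).
Opt3: no other strategy beats it everywhere (Opt1 at R2 (1>0); Opt2 at R1 (1>0); Opt4 at R2 (1=1)).
Opt4 is not dominated — it holds its own against Opt1 at R1 (6>3); Opt2 at R1 (6>0); Opt3 at R1 (6>1).

Opt1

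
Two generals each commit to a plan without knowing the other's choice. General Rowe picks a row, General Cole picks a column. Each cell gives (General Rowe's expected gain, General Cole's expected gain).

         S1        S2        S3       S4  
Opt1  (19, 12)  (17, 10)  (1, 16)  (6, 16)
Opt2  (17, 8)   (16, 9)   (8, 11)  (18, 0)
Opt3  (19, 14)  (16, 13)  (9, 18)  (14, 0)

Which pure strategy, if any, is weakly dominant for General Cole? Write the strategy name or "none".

S3

S3 vs S1: Opt1: 16>12, Opt2: 11>8, Opt3: 18>14.
S3 vs S2: Opt1: 16>10, Opt2: 11>9, Opt3: 18>13.
S3 vs S4: Opt1: 16=16, Opt2: 11>0, Opt3: 18>0.
S3 is at least as good as every other strategy against every opponent action, so it is weakly dominant.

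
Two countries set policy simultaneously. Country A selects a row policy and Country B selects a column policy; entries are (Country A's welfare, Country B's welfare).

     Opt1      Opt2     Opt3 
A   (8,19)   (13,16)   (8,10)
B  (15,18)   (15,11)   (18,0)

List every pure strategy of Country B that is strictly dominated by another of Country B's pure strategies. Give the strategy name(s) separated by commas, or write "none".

Nothing dominates Opt1: Opt2 at A (19>16); Opt3 at A (19>10).
Opt2 is strictly dominated by Opt1 (A: 19>16, B: 18>11).
Opt1 strictly dominates Opt3 — A: 19>10, B: 18>0.

Opt2, Opt3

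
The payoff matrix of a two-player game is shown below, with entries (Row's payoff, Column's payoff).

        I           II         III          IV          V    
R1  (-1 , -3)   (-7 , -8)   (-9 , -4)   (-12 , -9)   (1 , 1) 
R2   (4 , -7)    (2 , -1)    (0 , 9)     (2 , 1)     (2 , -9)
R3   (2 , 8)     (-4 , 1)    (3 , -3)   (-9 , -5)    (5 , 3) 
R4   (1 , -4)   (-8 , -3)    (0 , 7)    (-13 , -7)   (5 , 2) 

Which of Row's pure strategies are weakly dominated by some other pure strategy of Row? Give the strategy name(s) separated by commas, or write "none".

R1, R4

R1: dominated, since R2 does at least as well everywhere (I: 4>-1, II: 2>-7, III: 0>-9, IV: 2>-12, V: 2>1).
R2 is not dominated — it holds its own against R1 at I (4>-1); R3 at I (4>2); R4 at I (4>1).
Nothing dominates R3: R1 at I (2>-1); R2 at III (3>0); R4 at I (2>1).
R4 is weakly dominated by R3 (I: 2>1, II: -4>-8, III: 3>0, IV: -9>-13, V: 5=5).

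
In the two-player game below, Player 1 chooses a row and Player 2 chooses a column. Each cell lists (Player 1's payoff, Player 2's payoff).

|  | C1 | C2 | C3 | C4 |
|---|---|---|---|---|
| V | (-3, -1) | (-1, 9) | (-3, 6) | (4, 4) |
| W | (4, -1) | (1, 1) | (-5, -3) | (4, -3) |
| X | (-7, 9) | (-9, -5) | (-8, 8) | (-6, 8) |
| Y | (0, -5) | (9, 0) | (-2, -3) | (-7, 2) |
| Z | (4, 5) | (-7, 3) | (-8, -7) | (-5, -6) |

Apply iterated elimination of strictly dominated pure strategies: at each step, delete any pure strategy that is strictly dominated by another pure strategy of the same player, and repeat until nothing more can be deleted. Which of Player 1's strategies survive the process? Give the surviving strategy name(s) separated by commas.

Row X is eliminated: V beats it against every remaining column (C1: -3>-7, C2: -1>-9, C3: -3>-8, C4: 4>-6).
Player 2's strategy C3 is strictly dominated by C2 (V: 9>6, W: 1>-3, Y: 0>-3, Z: 3>-7) and is removed.
Among the remaining strategies, none is strictly dominated by another pure strategy of the same player, so the elimination stops.
Surviving strategies — Player 1: {V, W, Y, Z}; Player 2: {C1, C2, C4}.

V, W, Y, Z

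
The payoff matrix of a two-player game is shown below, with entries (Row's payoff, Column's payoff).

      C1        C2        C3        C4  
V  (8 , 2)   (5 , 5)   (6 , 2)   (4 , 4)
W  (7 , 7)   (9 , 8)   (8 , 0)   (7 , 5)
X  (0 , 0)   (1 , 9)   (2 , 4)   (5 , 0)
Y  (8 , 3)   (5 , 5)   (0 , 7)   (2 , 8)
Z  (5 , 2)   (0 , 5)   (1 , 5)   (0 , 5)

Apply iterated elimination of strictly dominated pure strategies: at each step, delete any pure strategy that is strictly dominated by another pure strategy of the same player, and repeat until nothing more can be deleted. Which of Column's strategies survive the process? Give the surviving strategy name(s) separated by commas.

Row's strategy X is strictly dominated by W (C1: 7>0, C2: 9>1, C3: 8>2, C4: 7>5) and is removed.
For Row, V strictly dominates Z on the remaining columns (C1: 8>5, C2: 5>0, C3: 6>1, C4: 4>0); eliminate Z.
Column C1 is eliminated: C2 beats it against every remaining row (V: 5>2, W: 8>7, Y: 5>3).
Row V is eliminated: W beats it against every remaining column (C2: 9>5, C3: 8>6, C4: 7>4).
Row's strategy Y is strictly dominated by W (C2: 9>5, C3: 8>0, C4: 7>2) and is removed.
For Column, C2 strictly dominates C3 on the remaining rows (W: 8>0); eliminate C3.
Column C4 is eliminated: C2 beats it against every remaining row (W: 8>5).
Among the remaining strategies, none is strictly dominated by another pure strategy of the same player, so the elimination stops.
Surviving strategies — Row: {W}; Column: {C2}.

C2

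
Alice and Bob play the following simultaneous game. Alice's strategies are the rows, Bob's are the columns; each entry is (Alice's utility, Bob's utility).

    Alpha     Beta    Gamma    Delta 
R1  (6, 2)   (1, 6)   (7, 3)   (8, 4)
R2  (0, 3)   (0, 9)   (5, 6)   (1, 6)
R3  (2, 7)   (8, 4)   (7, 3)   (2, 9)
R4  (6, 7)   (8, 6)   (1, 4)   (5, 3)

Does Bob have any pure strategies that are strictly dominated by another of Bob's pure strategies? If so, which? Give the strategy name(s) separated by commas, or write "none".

Alpha is not dominated — it holds its own against Beta at R3 (7>4); Gamma at R3 (7>3); Delta at R4 (7>3).
Beta: no other strategy beats it everywhere (Alpha at R1 (6>2); Gamma at R1 (6>3); Delta at R1 (6>4)).
Gamma is strictly dominated by Beta (R1: 6>3, R2: 9>6, R3: 4>3, R4: 6>4).
Delta is not dominated — it holds its own against Alpha at R1 (4>2); Beta at R3 (9>4); Gamma at R1 (4>3).

Gamma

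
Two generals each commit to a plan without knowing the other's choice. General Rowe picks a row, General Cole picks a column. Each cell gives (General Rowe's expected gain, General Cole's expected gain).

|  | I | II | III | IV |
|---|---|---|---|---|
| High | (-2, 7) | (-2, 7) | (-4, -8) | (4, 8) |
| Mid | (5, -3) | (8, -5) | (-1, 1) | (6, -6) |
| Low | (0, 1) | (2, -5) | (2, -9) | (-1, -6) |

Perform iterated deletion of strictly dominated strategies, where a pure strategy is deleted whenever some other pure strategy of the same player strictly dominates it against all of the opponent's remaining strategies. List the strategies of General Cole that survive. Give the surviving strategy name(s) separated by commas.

Row High is eliminated: Mid beats it against every remaining column (I: 5>-2, II: 8>-2, III: -1>-4, IV: 6>4).
Column II is eliminated: I beats it against every remaining row (Mid: -3>-5, Low: 1>-5).
Column IV is eliminated: I beats it against every remaining row (Mid: -3>-6, Low: 1>-6).
Among the remaining strategies, none is strictly dominated by another pure strategy of the same player, so the elimination stops.
Surviving strategies — General Rowe: {Mid, Low}; General Cole: {I, III}.

I, III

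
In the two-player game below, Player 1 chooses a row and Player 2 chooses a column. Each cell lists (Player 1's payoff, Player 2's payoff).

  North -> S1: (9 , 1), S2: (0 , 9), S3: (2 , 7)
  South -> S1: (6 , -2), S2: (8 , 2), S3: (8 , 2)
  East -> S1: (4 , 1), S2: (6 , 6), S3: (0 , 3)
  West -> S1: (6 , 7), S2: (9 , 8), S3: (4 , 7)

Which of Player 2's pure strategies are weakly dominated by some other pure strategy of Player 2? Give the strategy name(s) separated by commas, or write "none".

S1, S3

S1: dominated, since S2 does at least as well everywhere (North: 9>1, South: 2>-2, East: 6>1, West: 8>7).
S2: no other strategy beats it everywhere (S1 at North (9>1); S3 at North (9>7)).
S2 weakly dominates S3 — North: 9>7, South: 2=2, East: 6>3, West: 8>7.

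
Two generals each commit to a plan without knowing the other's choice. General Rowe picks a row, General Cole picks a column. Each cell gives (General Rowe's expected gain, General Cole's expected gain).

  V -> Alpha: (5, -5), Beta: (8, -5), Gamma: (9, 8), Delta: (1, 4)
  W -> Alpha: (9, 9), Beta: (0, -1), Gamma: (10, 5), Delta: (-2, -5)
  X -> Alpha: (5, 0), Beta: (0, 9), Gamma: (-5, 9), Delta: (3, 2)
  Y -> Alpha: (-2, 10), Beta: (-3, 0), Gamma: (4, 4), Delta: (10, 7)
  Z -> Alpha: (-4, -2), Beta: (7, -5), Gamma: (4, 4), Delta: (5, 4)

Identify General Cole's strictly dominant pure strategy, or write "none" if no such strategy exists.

Alpha fails to dominate Beta at V (-5=-5).
Beta fails to dominate Alpha at V (-5=-5).
Gamma fails to dominate Alpha at W (5<9).
Delta fails to dominate Alpha at W (-5<9).
No single strategy dominates all the others.

none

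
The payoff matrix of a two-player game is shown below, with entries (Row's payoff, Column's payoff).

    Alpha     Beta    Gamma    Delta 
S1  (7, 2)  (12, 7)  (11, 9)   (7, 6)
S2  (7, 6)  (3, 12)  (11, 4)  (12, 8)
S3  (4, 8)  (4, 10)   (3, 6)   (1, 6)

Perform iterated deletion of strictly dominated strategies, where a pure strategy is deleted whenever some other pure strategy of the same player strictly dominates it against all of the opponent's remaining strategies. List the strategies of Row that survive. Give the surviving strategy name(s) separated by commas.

S1, S2

For Row, S1 strictly dominates S3 on the remaining columns (Alpha: 7>4, Beta: 12>4, Gamma: 11>3, Delta: 7>1); eliminate S3.
For Column, Beta strictly dominates Alpha on the remaining rows (S1: 7>2, S2: 12>6); eliminate Alpha.
For Column, Beta strictly dominates Delta on the remaining rows (S1: 7>6, S2: 12>8); eliminate Delta.
Among the remaining strategies, none is strictly dominated by another pure strategy of the same player, so the elimination stops.
Surviving strategies — Row: {S1, S2}; Column: {Beta, Gamma}.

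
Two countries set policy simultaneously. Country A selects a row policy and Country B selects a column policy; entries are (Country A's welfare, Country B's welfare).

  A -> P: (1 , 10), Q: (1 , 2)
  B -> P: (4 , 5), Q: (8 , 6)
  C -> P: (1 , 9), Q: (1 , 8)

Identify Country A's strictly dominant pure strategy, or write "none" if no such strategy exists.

B

B vs A: P: 4>1, Q: 8>1.
B vs C: P: 4>1, Q: 8>1.
B strictly beats every other strategy against every opponent action, so it is strictly dominant.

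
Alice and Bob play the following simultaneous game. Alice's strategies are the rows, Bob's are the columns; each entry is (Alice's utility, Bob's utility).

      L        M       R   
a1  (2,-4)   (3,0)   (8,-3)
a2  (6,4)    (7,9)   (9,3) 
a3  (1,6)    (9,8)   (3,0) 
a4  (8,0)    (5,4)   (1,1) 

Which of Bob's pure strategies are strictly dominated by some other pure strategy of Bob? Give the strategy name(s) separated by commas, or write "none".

M strictly dominates L — a1: 0>-4, a2: 9>4, a3: 8>6, a4: 4>0.
M: no other strategy beats it everywhere (L at a1 (0>-4); R at a1 (0>-3)).
R: dominated, since M does at least as well everywhere (a1: 0>-3, a2: 9>3, a3: 8>0, a4: 4>1).

L, R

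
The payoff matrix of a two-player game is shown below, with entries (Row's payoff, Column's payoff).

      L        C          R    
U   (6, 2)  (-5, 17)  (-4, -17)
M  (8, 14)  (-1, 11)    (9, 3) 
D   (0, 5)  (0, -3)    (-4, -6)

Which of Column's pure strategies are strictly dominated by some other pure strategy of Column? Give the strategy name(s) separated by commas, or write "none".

R

Nothing dominates L: C at M (14>11); R at U (2>-17).
C: no other strategy beats it everywhere (L at U (17>2); R at U (17>-17)).
R: dominated, since L does at least as well everywhere (U: 2>-17, M: 14>3, D: 5>-6).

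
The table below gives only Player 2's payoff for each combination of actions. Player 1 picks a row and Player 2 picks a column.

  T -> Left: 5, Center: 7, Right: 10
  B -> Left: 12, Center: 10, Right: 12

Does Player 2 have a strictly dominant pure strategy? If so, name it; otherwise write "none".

Left fails to dominate Center at T (5<7).
Center fails to dominate Left at B (10<12).
Right fails to dominate Left at B (12=12).
No single strategy dominates all the others.

none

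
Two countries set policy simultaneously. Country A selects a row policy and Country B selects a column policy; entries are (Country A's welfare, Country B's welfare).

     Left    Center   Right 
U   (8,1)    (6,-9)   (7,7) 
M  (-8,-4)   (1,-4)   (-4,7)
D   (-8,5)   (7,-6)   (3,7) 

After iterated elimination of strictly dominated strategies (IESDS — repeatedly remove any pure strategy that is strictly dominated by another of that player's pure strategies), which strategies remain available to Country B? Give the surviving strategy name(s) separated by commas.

Right

For Country A, U strictly dominates M on the remaining columns (Left: 8>-8, Center: 6>1, Right: 7>-4); eliminate M.
Country B's strategy Left is strictly dominated by Right (U: 7>1, D: 7>5) and is removed.
For Country B, Right strictly dominates Center on the remaining rows (U: 7>-9, D: 7>-6); eliminate Center.
Country A's strategy D is strictly dominated by U (Right: 7>3) and is removed.
Among the remaining strategies, none is strictly dominated by another pure strategy of the same player, so the elimination stops.
Surviving strategies — Country A: {U}; Country B: {Right}.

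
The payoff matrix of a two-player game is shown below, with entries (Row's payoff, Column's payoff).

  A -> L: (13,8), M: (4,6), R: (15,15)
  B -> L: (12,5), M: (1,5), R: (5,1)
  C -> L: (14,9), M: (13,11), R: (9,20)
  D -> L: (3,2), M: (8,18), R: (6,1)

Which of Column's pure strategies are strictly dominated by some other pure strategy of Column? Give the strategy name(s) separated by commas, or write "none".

none

Nothing dominates L: M at A (8>6); R at B (5>1).
M is not dominated — it holds its own against L at B (5=5); R at B (5>1).
Nothing dominates R: L at A (15>8); M at A (15>6).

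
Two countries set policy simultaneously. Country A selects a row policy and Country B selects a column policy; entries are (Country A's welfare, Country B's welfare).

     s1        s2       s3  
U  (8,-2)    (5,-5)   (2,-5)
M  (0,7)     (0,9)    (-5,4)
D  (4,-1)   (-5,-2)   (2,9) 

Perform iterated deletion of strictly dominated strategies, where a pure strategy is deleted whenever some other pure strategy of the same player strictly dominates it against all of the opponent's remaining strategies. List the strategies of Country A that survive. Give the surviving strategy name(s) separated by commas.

Row M is eliminated: U beats it against every remaining column (s1: 8>0, s2: 5>0, s3: 2>-5).
For Country B, s1 strictly dominates s2 on the remaining rows (U: -2>-5, D: -1>-2); eliminate s2.
Among the remaining strategies, none is strictly dominated by another pure strategy of the same player, so the elimination stops.
Surviving strategies — Country A: {U, D}; Country B: {s1, s3}.

U, D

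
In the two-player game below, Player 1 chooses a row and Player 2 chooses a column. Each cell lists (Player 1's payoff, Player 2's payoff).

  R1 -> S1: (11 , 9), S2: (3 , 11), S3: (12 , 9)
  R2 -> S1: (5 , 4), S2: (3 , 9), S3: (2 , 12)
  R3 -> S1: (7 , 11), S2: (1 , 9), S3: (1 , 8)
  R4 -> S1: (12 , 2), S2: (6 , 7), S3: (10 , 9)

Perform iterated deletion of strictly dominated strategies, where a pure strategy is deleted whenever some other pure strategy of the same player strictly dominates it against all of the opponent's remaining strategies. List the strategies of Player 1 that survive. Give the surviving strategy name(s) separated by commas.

R1, R4

Row R2 is eliminated: R4 beats it against every remaining column (S1: 12>5, S2: 6>3, S3: 10>2).
Row R3 is eliminated: R1 beats it against every remaining column (S1: 11>7, S2: 3>1, S3: 12>1).
Player 2's strategy S1 is strictly dominated by S2 (R1: 11>9, R4: 7>2) and is removed.
Among the remaining strategies, none is strictly dominated by another pure strategy of the same player, so the elimination stops.
Surviving strategies — Player 1: {R1, R4}; Player 2: {S2, S3}.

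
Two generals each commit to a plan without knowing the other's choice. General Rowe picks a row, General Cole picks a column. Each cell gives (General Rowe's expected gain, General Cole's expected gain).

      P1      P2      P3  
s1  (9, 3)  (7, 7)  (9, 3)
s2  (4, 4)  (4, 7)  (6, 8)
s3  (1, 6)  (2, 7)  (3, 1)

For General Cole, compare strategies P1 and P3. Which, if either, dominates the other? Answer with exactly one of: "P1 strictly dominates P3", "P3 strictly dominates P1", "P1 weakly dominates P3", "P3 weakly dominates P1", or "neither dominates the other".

neither dominates the other

P1's payoffs vs P3's, by General Rowe's action — s1: 3=3, s2: 4<8, s3: 6>1.
P1 does better at s3 but worse at s2; neither strategy dominates the other.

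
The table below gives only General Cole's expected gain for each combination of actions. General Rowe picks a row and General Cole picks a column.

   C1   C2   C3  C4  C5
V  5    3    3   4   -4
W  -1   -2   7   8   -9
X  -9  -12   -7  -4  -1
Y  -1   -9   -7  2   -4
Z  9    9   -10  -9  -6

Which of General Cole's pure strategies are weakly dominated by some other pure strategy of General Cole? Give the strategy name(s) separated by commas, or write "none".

C1: no other strategy beats it everywhere (C2 at V (5>3); C3 at V (5>3); C4 at V (5>4); C5 at V (5>-4)).
C2: dominated, since C1 does at least as well everywhere (V: 5>3, W: -1>-2, X: -9>-12, Y: -1>-9, Z: 9=9).
C3: dominated, since C4 does at least as well everywhere (V: 4>3, W: 8>7, X: -4>-7, Y: 2>-7, Z: -9>-10).
C4: no other strategy beats it everywhere (C1 at W (8>-1); C2 at V (4>3); C3 at V (4>3); C5 at V (4>-4)).
C5: no other strategy beats it everywhere (C1 at X (-1>-9); C2 at X (-1>-12); C3 at X (-1>-7); C4 at X (-1>-4)).

C2, C3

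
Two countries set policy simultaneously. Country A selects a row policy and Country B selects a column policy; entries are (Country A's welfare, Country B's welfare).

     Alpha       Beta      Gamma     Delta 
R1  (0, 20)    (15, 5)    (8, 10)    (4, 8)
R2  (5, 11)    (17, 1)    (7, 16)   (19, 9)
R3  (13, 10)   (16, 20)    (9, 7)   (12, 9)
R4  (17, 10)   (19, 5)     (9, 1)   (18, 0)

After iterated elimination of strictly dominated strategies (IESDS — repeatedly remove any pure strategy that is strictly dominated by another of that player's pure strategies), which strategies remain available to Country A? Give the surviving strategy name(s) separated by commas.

Row R1 is eliminated: R3 beats it against every remaining column (Alpha: 13>0, Beta: 16>15, Gamma: 9>8, Delta: 12>4).
Column Delta is eliminated: Alpha beats it against every remaining row (R2: 11>9, R3: 10>9, R4: 10>0).
Country A's strategy R2 is strictly dominated by R4 (Alpha: 17>5, Beta: 19>17, Gamma: 9>7) and is removed.
For Country B, Alpha strictly dominates Gamma on the remaining rows (R3: 10>7, R4: 10>1); eliminate Gamma.
Row R3 is eliminated: R4 beats it against every remaining column (Alpha: 17>13, Beta: 19>16).
Column Beta is eliminated: Alpha beats it against every remaining row (R4: 10>5).
Among the remaining strategies, none is strictly dominated by another pure strategy of the same player, so the elimination stops.
Surviving strategies — Country A: {R4}; Country B: {Alpha}.

R4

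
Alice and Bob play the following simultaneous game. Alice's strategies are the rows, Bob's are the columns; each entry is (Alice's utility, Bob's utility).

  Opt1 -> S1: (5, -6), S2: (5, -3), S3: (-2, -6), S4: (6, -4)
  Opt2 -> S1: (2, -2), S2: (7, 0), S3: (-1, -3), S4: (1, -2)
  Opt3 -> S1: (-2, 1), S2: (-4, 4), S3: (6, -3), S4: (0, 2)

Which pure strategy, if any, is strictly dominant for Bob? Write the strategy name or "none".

S2

S2 vs S1: Opt1: -3>-6, Opt2: 0>-2, Opt3: 4>1.
S2 vs S3: Opt1: -3>-6, Opt2: 0>-3, Opt3: 4>-3.
S2 vs S4: Opt1: -3>-4, Opt2: 0>-2, Opt3: 4>2.
S2 strictly beats every other strategy against every opponent action, so it is strictly dominant.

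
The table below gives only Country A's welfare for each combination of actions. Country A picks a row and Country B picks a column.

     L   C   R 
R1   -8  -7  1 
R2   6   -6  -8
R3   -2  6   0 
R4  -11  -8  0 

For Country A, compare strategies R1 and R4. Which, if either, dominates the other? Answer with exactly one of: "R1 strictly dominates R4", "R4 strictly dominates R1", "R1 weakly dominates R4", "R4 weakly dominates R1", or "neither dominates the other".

R1 strictly dominates R4

Compare R1 to R4 across every action of Country B: L: -8>-11, C: -7>-8, R: 1>0.
Every comparison favours R1, so R1 strictly dominates R4.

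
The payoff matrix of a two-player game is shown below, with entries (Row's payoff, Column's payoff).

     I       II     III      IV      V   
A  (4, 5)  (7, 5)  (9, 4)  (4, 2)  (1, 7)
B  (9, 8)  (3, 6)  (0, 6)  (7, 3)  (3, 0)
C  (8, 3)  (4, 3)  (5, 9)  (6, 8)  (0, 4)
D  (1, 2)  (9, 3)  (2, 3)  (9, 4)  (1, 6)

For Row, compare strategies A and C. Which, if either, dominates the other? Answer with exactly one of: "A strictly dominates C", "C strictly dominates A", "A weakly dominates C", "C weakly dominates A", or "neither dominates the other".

neither dominates the other

Compare A to C across each opponent action: I: 4<8, II: 7>4, III: 9>5, IV: 4<6, V: 1>0.
A does better at II, III, V but worse at I, IV; neither strategy dominates the other.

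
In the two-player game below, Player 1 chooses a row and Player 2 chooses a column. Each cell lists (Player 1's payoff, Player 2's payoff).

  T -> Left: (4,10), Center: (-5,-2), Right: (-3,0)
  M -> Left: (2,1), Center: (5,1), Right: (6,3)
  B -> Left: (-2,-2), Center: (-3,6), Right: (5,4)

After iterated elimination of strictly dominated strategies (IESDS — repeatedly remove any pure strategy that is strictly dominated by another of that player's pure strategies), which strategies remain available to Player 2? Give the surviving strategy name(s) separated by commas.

Player 1's strategy B is strictly dominated by M (Left: 2>-2, Center: 5>-3, Right: 6>5) and is removed.
For Player 2, Right strictly dominates Center on the remaining rows (T: 0>-2, M: 3>1); eliminate Center.
Among the remaining strategies, none is strictly dominated by another pure strategy of the same player, so the elimination stops.
Surviving strategies — Player 1: {T, M}; Player 2: {Left, Right}.

Left, Right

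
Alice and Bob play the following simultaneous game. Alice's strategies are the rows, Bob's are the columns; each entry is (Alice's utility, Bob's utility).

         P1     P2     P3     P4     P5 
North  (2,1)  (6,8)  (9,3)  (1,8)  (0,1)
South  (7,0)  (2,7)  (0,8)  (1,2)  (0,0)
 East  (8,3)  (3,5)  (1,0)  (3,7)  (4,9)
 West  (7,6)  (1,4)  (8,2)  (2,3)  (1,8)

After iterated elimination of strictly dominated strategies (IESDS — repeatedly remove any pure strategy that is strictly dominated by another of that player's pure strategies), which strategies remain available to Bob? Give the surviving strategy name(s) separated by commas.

Alice's strategy South is strictly dominated by East (P1: 8>7, P2: 3>2, P3: 1>0, P4: 3>1, P5: 4>0) and is removed.
Column P3 is eliminated: P2 beats it against every remaining row (North: 8>3, East: 5>0, West: 4>2).
For Alice, East strictly dominates West on the remaining columns (P1: 8>7, P2: 3>1, P4: 3>2, P5: 4>1); eliminate West.
Bob's strategy P1 is strictly dominated by P2 (North: 8>1, East: 5>3) and is removed.
Among the remaining strategies, none is strictly dominated by another pure strategy of the same player, so the elimination stops.
Surviving strategies — Alice: {North, East}; Bob: {P2, P4, P5}.

P2, P4, P5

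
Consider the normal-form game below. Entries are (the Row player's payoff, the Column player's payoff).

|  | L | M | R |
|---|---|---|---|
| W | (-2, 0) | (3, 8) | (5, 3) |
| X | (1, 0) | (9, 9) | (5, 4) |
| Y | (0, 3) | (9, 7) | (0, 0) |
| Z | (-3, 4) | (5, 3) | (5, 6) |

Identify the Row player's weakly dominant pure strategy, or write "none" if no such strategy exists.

X

X vs W: L: 1>-2, M: 9>3, R: 5=5.
X vs Y: L: 1>0, M: 9=9, R: 5>0.
X vs Z: L: 1>-3, M: 9>5, R: 5=5.
X is at least as good as every other strategy against every opponent action, so it is weakly dominant.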